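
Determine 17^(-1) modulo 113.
Since 113 is prime, by Fermat 17^(-1) ≡ 17^{111} ≡ 20 mod 113. Verify: 17 × 20 = 340 ≡ 1 mod 113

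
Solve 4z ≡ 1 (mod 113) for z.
Since 113 is prime, by Fermat 4^(-1) ≡ 4^{111} ≡ 85 (mod 113). Verify: 4 × 85 = 340 ≡ 1 (mod 113)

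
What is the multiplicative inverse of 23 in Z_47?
Since 47 is prime, by Fermat 23^(-1) ≡ 23^{45} ≡ 45 (mod 47). Verify: 23 × 45 = 1035 ≡ 1 (mod 47)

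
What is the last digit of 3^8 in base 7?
Using Fermat: 3^{6} ≡ 1 (mod 7). 8 ≡ 2 (mod 6). So 3^{8} ≡ 3^{2} ≡ 2 (mod 7)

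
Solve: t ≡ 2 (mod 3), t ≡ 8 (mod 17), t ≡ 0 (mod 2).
M = 3 × 17 × 2 = 102. M₁ = 34, y₁ ≡ 1 (mod 3). M₂ = 6, y₂ ≡ 3 (mod 17). M₃ = 51, y₃ ≡ 1 (mod 2). t = 2×34×1 + 8×6×3 + 0×51×1 ≡ 8 (mod 102)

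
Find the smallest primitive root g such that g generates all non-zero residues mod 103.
g = 5. Powers: [5, 25, 22, 7, 35, 72, 51, ...] generates all 102 non-zero residues.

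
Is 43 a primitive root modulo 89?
ord_89(43) divides 88. For each prime q|88: 43^{44}≡88, 43^{8}≡67, none ≡ 1. So 43 has order 88 and is a primitive root mod 89.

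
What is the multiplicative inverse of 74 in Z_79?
Since 79 is prime, by Fermat 74^(-1) ≡ 74^{77} ≡ 63 mod 79. Verify: 74 × 63 = 4662 ≡ 1 mod 79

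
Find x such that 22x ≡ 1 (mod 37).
Since 37 is prime, by Fermat 22^(-1) ≡ 22^{35} ≡ 32 (mod 37). Verify: 22 × 32 = 704 ≡ 1 (mod 37)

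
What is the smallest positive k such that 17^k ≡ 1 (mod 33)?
Powers of 17 mod 33: 17^1≡17, 17^2≡25, 17^3≡29, 17^4≡31, 17^5≡32, 17^6≡16, 17^7≡8, 17^8≡4, 17^9≡2, 17^10≡1. So the order of 17 is 10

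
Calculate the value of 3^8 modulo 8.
By repeated squaring (mod 8): 3^{1}≡3, 3^{2}≡1, 3^{4}≡1, 3^{8}≡1. So 3^{8} ≡ 1 (mod 8)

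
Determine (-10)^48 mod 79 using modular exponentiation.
By repeated squaring mod 79: (-10)^{1}≡69, (-10)^{2}≡21, (-10)^{4}≡46, (-10)^{8}≡62, (-10)^{16}≡52, (-10)^{32}≡18. Then (-10)^{48} = (-10)^{32+16} ≡ 18 × 52 ≡ 67 mod 79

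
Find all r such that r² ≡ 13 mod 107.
The square roots of 13 mod 107 are 86 and 21. Verify: 86² = 7396 ≡ 13 mod 107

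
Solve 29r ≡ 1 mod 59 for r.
Since 59 is prime, by Fermat 29^(-1) ≡ 29^{57} ≡ 57 mod 59. Verify: 29 × 57 = 1653 ≡ 1 mod 59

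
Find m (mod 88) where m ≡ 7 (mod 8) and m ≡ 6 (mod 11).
M = 8 × 11 = 88. M₁ = 11, y₁ ≡ 3 (mod 8). M₂ = 8, y₂ ≡ 7 (mod 11). m = 7×11×3 + 6×8×7 ≡ 39 (mod 88)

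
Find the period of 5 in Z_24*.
Powers of 5 mod 24: 5^1≡5, 5^2≡1. Order = 2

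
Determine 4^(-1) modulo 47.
Since 47 is prime, by Fermat 4^(-1) ≡ 4^{45} ≡ 12 (mod 47). Verify: 4 × 12 = 48 ≡ 1 (mod 47)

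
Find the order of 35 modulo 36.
Powers of 35 mod 36: 35^1≡35, 35^2≡1. Order = 2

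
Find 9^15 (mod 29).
By repeated squaring (mod 29): 9^{1}≡9, 9^{2}≡23, 9^{4}≡7, 9^{8}≡20. Then 9^{15} = 9^{8+4+2+1} ≡ 20 × 7 × 23 × 9 ≡ 9 (mod 29)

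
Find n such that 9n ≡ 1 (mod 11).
Since 11 is prime, by Fermat 9^(-1) ≡ 9^{9} ≡ 5 (mod 11). Verify: 9 × 5 = 45 ≡ 1 (mod 11)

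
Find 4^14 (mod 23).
By repeated squaring (mod 23): 4^{1}≡4, 4^{2}≡16, 4^{4}≡3, 4^{8}≡9. Then 4^{14} = 4^{8+4+2} ≡ 9 × 3 × 16 ≡ 18 (mod 23)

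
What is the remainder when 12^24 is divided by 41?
By repeated squaring mod 41: 12^{1}≡12, 12^{2}≡21, 12^{4}≡31, 12^{8}≡18, 12^{16}≡37. Then 12^{24} = 12^{16+8} ≡ 37 × 18 ≡ 10 mod 41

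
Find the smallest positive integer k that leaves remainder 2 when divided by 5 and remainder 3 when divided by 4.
M = 5 × 4 = 20. M₁ = 4, y₁ ≡ 4 mod 5. M₂ = 5, y₂ ≡ 1 mod 4. k = 2×4×4 + 3×5×1 ≡ 7 mod 20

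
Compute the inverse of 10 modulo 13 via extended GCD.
Extended GCD: 10(4) + 13(-3) = 1. So 10^(-1) ≡ 4 mod 13. Verify: 10 × 4 = 40 ≡ 1 mod 13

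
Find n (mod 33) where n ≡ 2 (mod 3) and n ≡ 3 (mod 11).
M = 3 × 11 = 33. M₁ = 11, y₁ ≡ 2 (mod 3). M₂ = 3, y₂ ≡ 4 (mod 11). n = 2×11×2 + 3×3×4 ≡ 14 (mod 33)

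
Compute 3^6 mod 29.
By repeated squaring mod 29: 3^{1}≡3, 3^{2}≡9, 3^{4}≡23. Then 3^{6} = 3^{4+2} ≡ 23 × 9 ≡ 4 mod 29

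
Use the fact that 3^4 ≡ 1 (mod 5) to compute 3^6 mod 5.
By Fermat: 3^{4} ≡ 1 (mod 5). So 3^{6} = 3^{4} · 3^{2} ≡ 3^{2} ≡ 4 (mod 5)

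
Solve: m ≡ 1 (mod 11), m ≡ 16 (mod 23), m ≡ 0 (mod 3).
M = 11 × 23 × 3 = 759. M₁ = 69, y₁ ≡ 4 (mod 11). M₂ = 33, y₂ ≡ 7 (mod 23). M₃ = 253, y₃ ≡ 1 (mod 3). m = 1×69×4 + 16×33×7 + 0×253×1 ≡ 177 (mod 759)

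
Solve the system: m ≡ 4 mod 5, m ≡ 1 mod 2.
M = 5 × 2 = 10. M₁ = 2, y₁ ≡ 3 mod 5. M₂ = 5, y₂ ≡ 1 mod 2. m = 4×2×3 + 1×5×1 ≡ 9 mod 10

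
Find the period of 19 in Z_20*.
Powers of 19 mod 20: 19^1≡19, 19^2≡1. So the order of 19 is 2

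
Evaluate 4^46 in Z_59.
By repeated squaring (mod 59): 4^{1}≡4, 4^{2}≡16, 4^{4}≡20, 4^{8}≡46, 4^{16}≡51, 4^{32}≡5. Then 4^{46} = 4^{32+8+4+2} ≡ 5 × 46 × 20 × 16 ≡ 27 (mod 59)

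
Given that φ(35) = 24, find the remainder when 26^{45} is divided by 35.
By Euler: 26^{24} ≡ 1 (mod 35) since gcd(26, 35) = 1. 45 = 1×24 + 21. So 26^{45} ≡ 26^{21} ≡ 6 (mod 35)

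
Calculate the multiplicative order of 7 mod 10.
Powers of 7 mod 10: 7^1≡7, 7^2≡9, 7^3≡3, 7^4≡1. So the order of 7 is 4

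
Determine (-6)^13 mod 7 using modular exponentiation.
Using Fermat: (-6)^{6} ≡ 1 (mod 7). 13 ≡ 1 (mod 6). So (-6)^{13} ≡ (-6)^{1} ≡ 1 (mod 7)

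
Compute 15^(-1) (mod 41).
Since 41 is prime, by Fermat 15^(-1) ≡ 15^{39} ≡ 11 (mod 41). Verify: 15 × 11 = 165 ≡ 1 (mod 41)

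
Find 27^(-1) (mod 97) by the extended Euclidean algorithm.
Extended GCD: 27(18) + 97(-5) = 1. So 27^(-1) ≡ 18 (mod 97). Verify: 27 × 18 = 486 ≡ 1 (mod 97)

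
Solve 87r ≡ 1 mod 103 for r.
Since 103 is prime, by Fermat 87^(-1) ≡ 87^{101} ≡ 45 mod 103. Verify: 87 × 45 = 3915 ≡ 1 mod 103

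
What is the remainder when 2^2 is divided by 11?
2^{2} = 4 ≡ 4 mod 11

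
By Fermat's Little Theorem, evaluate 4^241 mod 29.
By Fermat: 4^{28} ≡ 1 mod 29. 241 ≡ 17 mod 28. So 4^{241} ≡ 4^{17} ≡ 6 mod 29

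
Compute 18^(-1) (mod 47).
Since 47 is prime, by Fermat 18^(-1) ≡ 18^{45} ≡ 34 (mod 47). Verify: 18 × 34 = 612 ≡ 1 (mod 47)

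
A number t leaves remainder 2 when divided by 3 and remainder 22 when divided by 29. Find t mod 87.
M = 3 × 29 = 87. M₁ = 29, y₁ ≡ 2 mod 3. M₂ = 3, y₂ ≡ 10 mod 29. t = 2×29×2 + 22×3×10 ≡ 80 mod 87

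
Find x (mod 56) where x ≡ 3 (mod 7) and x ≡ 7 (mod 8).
M = 7 × 8 = 56. M₁ = 8, y₁ ≡ 1 (mod 7). M₂ = 7, y₂ ≡ 7 (mod 8). x = 3×8×1 + 7×7×7 ≡ 31 (mod 56)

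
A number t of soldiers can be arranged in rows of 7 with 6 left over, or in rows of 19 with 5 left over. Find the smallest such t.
M = 7 × 19 = 133. M₁ = 19, y₁ ≡ 3 (mod 7). M₂ = 7, y₂ ≡ 11 (mod 19). t = 6×19×3 + 5×7×11 ≡ 62 (mod 133)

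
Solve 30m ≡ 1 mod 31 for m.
Since 31 is prime, by Fermat 30^(-1) ≡ 30^{29} ≡ 30 mod 31. Verify: 30 × 30 = 900 ≡ 1 mod 31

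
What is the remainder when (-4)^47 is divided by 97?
By repeated squaring mod 97: (-4)^{1}≡93, (-4)^{2}≡16, (-4)^{4}≡62, (-4)^{8}≡61, (-4)^{16}≡35, (-4)^{32}≡61. Then (-4)^{47} = (-4)^{32+8+4+2+1} ≡ 61 × 61 × 62 × 16 × 93 ≡ 24 mod 97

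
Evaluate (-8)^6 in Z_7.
Using Fermat: (-8)^{6} ≡ 1 (mod 7). 6 ≡ 0 (mod 6). So (-8)^{6} ≡ (-8)^{0} ≡ 1 (mod 7)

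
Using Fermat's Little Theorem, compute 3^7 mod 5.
By Fermat: 3^{4} ≡ 1 mod 5. So 3^{7} = 3^{4} · 3^{3} ≡ 3^{3} ≡ 2 mod 5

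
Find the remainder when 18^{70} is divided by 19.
By Fermat: 18^{18} ≡ 1 mod 19. 70 = 3×18 + 16. So 18^{70} ≡ 18^{16} ≡ 1 mod 19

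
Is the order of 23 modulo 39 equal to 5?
Powers of 23 mod 39: 23^1≡23, 23^2≡22, 23^3≡38, 23^4≡16, 23^5≡17, 23^6≡1. 23^5≡17≢1, so ord ≠ 5. No, the actual order is 6.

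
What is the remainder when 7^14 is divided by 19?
By repeated squaring mod 19: 7^{1}≡7, 7^{2}≡11, 7^{4}≡7, 7^{8}≡11. Then 7^{14} = 7^{8+4+2} ≡ 11 × 7 × 11 ≡ 11 mod 19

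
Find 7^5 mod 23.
By repeated squaring mod 23: 7^{1}≡7, 7^{2}≡3, 7^{4}≡9. Then 7^{5} = 7^{4+1} ≡ 9 × 7 ≡ 17 mod 23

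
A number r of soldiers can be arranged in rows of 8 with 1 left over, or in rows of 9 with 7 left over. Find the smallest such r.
M = 8 × 9 = 72. M₁ = 9, y₁ ≡ 1 (mod 8). M₂ = 8, y₂ ≡ 8 (mod 9). r = 1×9×1 + 7×8×8 ≡ 25 (mod 72)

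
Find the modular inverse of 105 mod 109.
Since 109 is prime, by Fermat 105^(-1) ≡ 105^{107} ≡ 27 (mod 109). Verify: 105 × 27 = 2835 ≡ 1 (mod 109)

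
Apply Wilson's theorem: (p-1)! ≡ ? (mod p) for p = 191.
By Wilson's theorem, (190)! ≡ -1 ≡ 190 (mod 191)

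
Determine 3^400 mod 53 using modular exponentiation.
Using Fermat: 3^{52} ≡ 1 mod 53. 400 ≡ 36 mod 52. So 3^{400} ≡ 3^{36} ≡ 46 mod 53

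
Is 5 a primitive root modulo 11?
5^{5} ≡ 1 mod 11 and 5 < 10, so ord_11(5) = 5 ≠ 10 and 5 is not a primitive root.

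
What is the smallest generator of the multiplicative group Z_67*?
g = 2. Powers: [2, 4, 8, 16, 32, 64, 61, 55, 43, ...] generates all 66 non-zero residues.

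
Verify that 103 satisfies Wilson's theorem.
(102)! mod 103 = 102. Since this equals -1 mod 103, Wilson confirms 103 is prime.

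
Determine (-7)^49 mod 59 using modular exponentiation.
By repeated squaring (mod 59): (-7)^{1}≡52, (-7)^{2}≡49, (-7)^{4}≡41, (-7)^{8}≡29, (-7)^{16}≡15, (-7)^{32}≡48. Then (-7)^{49} = (-7)^{32+16+1} ≡ 48 × 15 × 52 ≡ 34 (mod 59)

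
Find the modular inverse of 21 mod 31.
Since 31 is prime, by Fermat 21^(-1) ≡ 21^{29} ≡ 3 (mod 31). Verify: 21 × 3 = 63 ≡ 1 (mod 31)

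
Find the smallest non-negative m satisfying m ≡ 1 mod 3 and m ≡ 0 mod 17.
M = 3 × 17 = 51. M₁ = 17, y₁ ≡ 2 mod 3. M₂ = 3, y₂ ≡ 6 mod 17. m = 1×17×2 + 0×3×6 ≡ 34 mod 51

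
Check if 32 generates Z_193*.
32^{96} ≡ 1 (mod 193) and 96 < 192, so ord_193(32) = 96 ≠ 192 and 32 is not a primitive root.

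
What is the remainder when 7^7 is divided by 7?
By repeated squaring (mod 7): 7^{1}≡0, 7^{2}≡0, 7^{4}≡0. Then 7^{7} = 7^{4+2+1} ≡ 0 × 0 × 0 ≡ 0 (mod 7)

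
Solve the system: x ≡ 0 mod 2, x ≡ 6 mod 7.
M = 2 × 7 = 14. M₁ = 7, y₁ ≡ 1 mod 2. M₂ = 2, y₂ ≡ 4 mod 7. x = 0×7×1 + 6×2×4 ≡ 6 mod 14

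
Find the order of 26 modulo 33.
Powers of 26 mod 33: 26^1≡26, 26^2≡16, 26^3≡20, 26^4≡25, 26^5≡23, 26^6≡4, 26^7≡5, 26^8≡31, 26^9≡14, 26^10≡1. So the order of 26 is 10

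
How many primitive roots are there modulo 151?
Number of primitive roots mod 151 = φ(p-1) = φ(150) = 40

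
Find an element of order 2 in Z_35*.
6 has order 2 mod 35 since 6^{2} ≡ 1 mod 35 and no smaller power works.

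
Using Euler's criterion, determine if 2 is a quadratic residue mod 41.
By Euler's criterion: 2^{20} ≡ 1 (mod 41). Since this equals 1, 2 is a QR.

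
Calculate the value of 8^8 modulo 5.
Using Fermat: 8^{4} ≡ 1 (mod 5). 8 ≡ 0 (mod 4). So 8^{8} ≡ 8^{0} ≡ 1 (mod 5)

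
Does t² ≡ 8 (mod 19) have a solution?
By Euler's criterion: 8^{9} ≡ 18 (mod 19). Since this equals -1 (≡ 18), 8 is not a QR.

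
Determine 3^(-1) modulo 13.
Since 13 is prime, by Fermat 3^(-1) ≡ 3^{11} ≡ 9 mod 13. Verify: 3 × 9 = 27 ≡ 1 mod 13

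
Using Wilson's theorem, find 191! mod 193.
(192)! = (191)! × (192) ≡ -1 mod 193. So (191)! ≡ -1 × (192)^(-1) ≡ (-1)×(-1) = 1 mod 193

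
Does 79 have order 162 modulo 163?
ord_163(79) divides 162. For each prime q|162: 79^{81}≡162, 79^{54}≡58, none ≡ 1. So 79 has order 162 and is a primitive root mod 163.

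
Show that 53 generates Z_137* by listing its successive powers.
53^1, 53^2, ..., 53^{136} mod 137: [53, 69, 95, 103, 116, 120, 58, 60, 29, 30, 83, 15, 110, 76, 55, 38, 96, 19, 48, 78, 24, 39, 12, 88, 6, 44, 3, 22, 70, 11, 35, 74, 86, 37, 43, 87, 90, 112, 45, 56, 91, 28, 114, 14, 57, 7, 97, 72, 117, 36, 127, 18, 132, 9, 66, 73, 33, 105, 85, 121, 111, 129, 124, 133, 62, 135, 31, 136, 84, 68, 42, 34, 21, 17, 79, 77, 108, 107, 54, 122, 27, 61, 82, 99, 41, 118, 89, 59, 113, 98, 125, 49, 131, 93, 134, 115, 67, 126, 102, 63, 51, 100, 94, 50, 47, 25, 92, 81, 46, 109, 23, 123, 80, 130, 40, 65, 20, 101, 10, 119, 5, 128, 71, 64, 104, 32, 52, 16, 26, 8, 13, 4, 75, 2, 106, 1]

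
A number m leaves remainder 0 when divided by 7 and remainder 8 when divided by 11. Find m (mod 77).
M = 7 × 11 = 77. M₁ = 11, y₁ ≡ 2 (mod 7). M₂ = 7, y₂ ≡ 8 (mod 11). m = 0×11×2 + 8×7×8 ≡ 63 (mod 77)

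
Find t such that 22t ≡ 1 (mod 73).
Since 73 is prime, by Fermat 22^(-1) ≡ 22^{71} ≡ 10 (mod 73). Verify: 22 × 10 = 220 ≡ 1 (mod 73)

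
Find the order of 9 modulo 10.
Powers of 9 mod 10: 9^1≡9, 9^2≡1. Order = 2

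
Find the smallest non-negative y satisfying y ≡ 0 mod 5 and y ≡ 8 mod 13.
M = 5 × 13 = 65. M₁ = 13, y₁ ≡ 2 mod 5. M₂ = 5, y₂ ≡ 8 mod 13. y = 0×13×2 + 8×5×8 ≡ 60 mod 65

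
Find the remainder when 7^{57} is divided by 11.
By Fermat: 7^{10} ≡ 1 (mod 11). 57 = 5×10 + 7. So 7^{57} ≡ 7^{7} ≡ 6 (mod 11)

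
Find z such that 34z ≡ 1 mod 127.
Since 127 is prime, by Fermat 34^(-1) ≡ 34^{125} ≡ 71 mod 127. Verify: 34 × 71 = 2414 ≡ 1 mod 127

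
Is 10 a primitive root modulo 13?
10^{6} ≡ 1 mod 13 and 6 < 12, so ord_13(10) = 6 ≠ 12 and 10 is not a primitive root.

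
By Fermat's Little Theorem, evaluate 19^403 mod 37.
By Fermat: 19^{36} ≡ 1 mod 37. 403 ≡ 7 mod 36. So 19^{403} ≡ 19^{7} ≡ 24 mod 37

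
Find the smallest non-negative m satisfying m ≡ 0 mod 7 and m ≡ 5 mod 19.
M = 7 × 19 = 133. M₁ = 19, y₁ ≡ 3 mod 7. M₂ = 7, y₂ ≡ 11 mod 19. m = 0×19×3 + 5×7×11 ≡ 119 mod 133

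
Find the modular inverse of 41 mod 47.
Since 47 is prime, by Fermat 41^(-1) ≡ 41^{45} ≡ 39 mod 47. Verify: 41 × 39 = 1599 ≡ 1 mod 47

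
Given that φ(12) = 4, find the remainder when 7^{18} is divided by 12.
By Euler: 7^{4} ≡ 1 mod 12 since gcd(7, 12) = 1. 18 = 4×4 + 2. So 7^{18} ≡ 7^{2} ≡ 1 mod 12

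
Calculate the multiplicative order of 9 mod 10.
Powers of 9 mod 10: 9^1≡9, 9^2≡1. ord_10(9) = 2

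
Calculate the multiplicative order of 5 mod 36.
Powers of 5 mod 36: 5^1≡5, 5^2≡25, 5^3≡17, 5^4≡13, 5^5≡29, 5^6≡1. ord_36(5) = 6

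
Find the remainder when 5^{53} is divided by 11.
By Fermat: 5^{10} ≡ 1 (mod 11). 53 = 5×10 + 3. So 5^{53} ≡ 5^{3} ≡ 4 (mod 11)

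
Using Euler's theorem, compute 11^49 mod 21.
By Euler: 11^{12} ≡ 1 (mod 21) since gcd(11, 21) = 1. 49 = 4×12 + 1. So 11^{49} ≡ 11^{1} ≡ 11 (mod 21)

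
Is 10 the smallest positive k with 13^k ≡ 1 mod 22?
Powers of 13 mod 22: 13^1≡13, 13^2≡15, 13^3≡19, 13^4≡5, 13^5≡21, 13^6≡9, 13^7≡7, 13^8≡3, 13^9≡17, 13^10≡1. First k with 13^k≡1 is k=10. Yes, ord_22(13) = 10.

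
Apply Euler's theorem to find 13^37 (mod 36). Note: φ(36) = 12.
By Euler: 13^{12} ≡ 1 (mod 36) since gcd(13, 36) = 1. 37 = 3×12 + 1. So 13^{37} ≡ 13^{1} ≡ 13 (mod 36)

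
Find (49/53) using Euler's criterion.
(49/53) = 49^{26} mod 53 = 1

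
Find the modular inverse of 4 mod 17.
Since 17 is prime, by Fermat 4^(-1) ≡ 4^{15} ≡ 13 mod 17. Verify: 4 × 13 = 52 ≡ 1 mod 17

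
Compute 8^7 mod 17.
By repeated squaring mod 17: 8^{1}≡8, 8^{2}≡13, 8^{4}≡16. Then 8^{7} = 8^{4+2+1} ≡ 16 × 13 × 8 ≡ 15 mod 17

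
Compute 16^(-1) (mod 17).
Since 17 is prime, by Fermat 16^(-1) ≡ 16^{15} ≡ 16 (mod 17). Verify: 16 × 16 = 256 ≡ 1 (mod 17)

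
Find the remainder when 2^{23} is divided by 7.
By Fermat: 2^{6} ≡ 1 (mod 7). 23 = 3×6 + 5. So 2^{23} ≡ 2^{5} ≡ 4 (mod 7)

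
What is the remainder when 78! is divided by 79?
By Wilson's theorem, (78)! ≡ -1 ≡ 78 mod 79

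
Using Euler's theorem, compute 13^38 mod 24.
By Euler: 13^{8} ≡ 1 mod 24 since gcd(13, 24) = 1. 38 = 4×8 + 6. So 13^{38} ≡ 13^{6} ≡ 1 mod 24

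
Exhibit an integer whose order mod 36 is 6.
31 has order 6 mod 36 since 31^{6} ≡ 1 mod 36 and no smaller power works.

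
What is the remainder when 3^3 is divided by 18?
3^{3} = 27 ≡ 9 (mod 18)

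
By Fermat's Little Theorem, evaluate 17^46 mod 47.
By Fermat's Little Theorem, 17^{46} ≡ 1 mod 47 since 47 is prime and gcd(17, 47) = 1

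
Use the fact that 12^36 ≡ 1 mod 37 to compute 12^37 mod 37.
By Fermat: 12^{36} ≡ 1 mod 37. So 12^{37} = 12^{36} · 12^{1} ≡ 12^{1} ≡ 12 mod 37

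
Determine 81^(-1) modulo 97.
Since 97 is prime, by Fermat 81^(-1) ≡ 81^{95} ≡ 6 (mod 97). Verify: 81 × 6 = 486 ≡ 1 (mod 97)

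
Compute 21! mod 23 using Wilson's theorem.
(22)! = (21)! × (22) ≡ -1 mod 23. So (21)! ≡ -1 × (22)^(-1) ≡ (-1)×(-1) = 1 mod 23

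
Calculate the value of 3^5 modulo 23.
By repeated squaring (mod 23): 3^{1}≡3, 3^{2}≡9, 3^{4}≡12. Then 3^{5} = 3^{4+1} ≡ 12 × 3 ≡ 13 (mod 23)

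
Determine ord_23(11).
Powers of 11 mod 23: 11^1≡11, 11^2≡6, 11^3≡20, 11^4≡13, 11^5≡5, 11^6≡9, 11^7≡7, 11^8≡8, 11^9≡19, 11^10≡2, 11^11≡22, 11^12≡12, 11^13≡17, 11^14≡3, 11^15≡10, 11^16≡18, 11^17≡14, 11^18≡16, 11^19≡15, 11^20≡4, 11^21≡21, 11^22≡1. ord_23(11) = 22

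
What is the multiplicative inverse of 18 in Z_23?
Since 23 is prime, by Fermat 18^(-1) ≡ 18^{21} ≡ 9 mod 23. Verify: 18 × 9 = 162 ≡ 1 mod 23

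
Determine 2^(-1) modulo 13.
Since 13 is prime, by Fermat 2^(-1) ≡ 2^{11} ≡ 7 (mod 13). Verify: 2 × 7 = 14 ≡ 1 (mod 13)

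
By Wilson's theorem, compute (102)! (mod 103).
By Wilson's theorem, (102)! ≡ -1 ≡ 102 (mod 103)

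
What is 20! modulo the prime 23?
(22)! = (20)! × (21) × (22) ≡ -1 (mod 23). So (20)! ≡ -1 × [(22)(21)]^(-1) ≡ 11 (mod 23)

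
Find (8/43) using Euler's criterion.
(8/43) = 8^{21} mod 43 = -1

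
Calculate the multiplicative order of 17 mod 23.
Powers of 17 mod 23: 17^1≡17, 17^2≡13, 17^3≡14, 17^4≡8, 17^5≡21, 17^6≡12, 17^7≡20, 17^8≡18, 17^9≡7, 17^10≡4, 17^11≡22, 17^12≡6, 17^13≡10, 17^14≡9, 17^15≡15, 17^16≡2, 17^17≡11, 17^18≡3, 17^19≡5, 17^20≡16, 17^21≡19, 17^22≡1. So the order of 17 is 22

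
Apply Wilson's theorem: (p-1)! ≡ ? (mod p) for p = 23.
By Wilson's theorem, (22)! ≡ -1 ≡ 22 mod 23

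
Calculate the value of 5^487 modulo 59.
Using Fermat: 5^{58} ≡ 1 (mod 59). 487 ≡ 23 (mod 58). So 5^{487} ≡ 5^{23} ≡ 53 (mod 59)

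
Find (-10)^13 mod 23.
By repeated squaring mod 23: (-10)^{1}≡13, (-10)^{2}≡8, (-10)^{4}≡18, (-10)^{8}≡2. Then (-10)^{13} = (-10)^{8+4+1} ≡ 2 × 18 × 13 ≡ 8 mod 23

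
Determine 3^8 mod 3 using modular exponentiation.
By repeated squaring (mod 3): 3^{1}≡0, 3^{2}≡0, 3^{4}≡0, 3^{8}≡0. So 3^{8} ≡ 0 (mod 3)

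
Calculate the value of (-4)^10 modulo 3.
Using Fermat: (-4)^{2} ≡ 1 mod 3. 10 ≡ 0 mod 2. So (-4)^{10} ≡ (-4)^{0} ≡ 1 mod 3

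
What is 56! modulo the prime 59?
(58)! = (56)! × (57) × (58) ≡ -1 mod 59. So (56)! ≡ -1 × [(58)(57)]^(-1) ≡ 29 mod 59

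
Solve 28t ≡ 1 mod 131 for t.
Since 131 is prime, by Fermat 28^(-1) ≡ 28^{129} ≡ 117 mod 131. Verify: 28 × 117 = 3276 ≡ 1 mod 131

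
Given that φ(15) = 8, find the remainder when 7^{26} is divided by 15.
By Euler: 7^{8} ≡ 1 (mod 15) since gcd(7, 15) = 1. 26 = 3×8 + 2. So 7^{26} ≡ 7^{2} ≡ 4 (mod 15)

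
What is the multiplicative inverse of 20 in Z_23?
Since 23 is prime, by Fermat 20^(-1) ≡ 20^{21} ≡ 15 mod 23. Verify: 20 × 15 = 300 ≡ 1 mod 23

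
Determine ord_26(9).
Powers of 9 mod 26: 9^1≡9, 9^2≡3, 9^3≡1. Order = 3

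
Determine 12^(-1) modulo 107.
Since 107 is prime, by Fermat 12^(-1) ≡ 12^{105} ≡ 9 (mod 107). Verify: 12 × 9 = 108 ≡ 1 (mod 107)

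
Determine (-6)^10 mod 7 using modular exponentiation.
Using Fermat: (-6)^{6} ≡ 1 (mod 7). 10 ≡ 4 (mod 6). So (-6)^{10} ≡ (-6)^{4} ≡ 1 (mod 7)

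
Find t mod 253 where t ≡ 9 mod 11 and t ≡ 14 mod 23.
M = 11 × 23 = 253. M₁ = 23, y₁ ≡ 1 mod 11. M₂ = 11, y₂ ≡ 21 mod 23. t = 9×23×1 + 14×11×21 ≡ 152 mod 253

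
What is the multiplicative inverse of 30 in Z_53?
Since 53 is prime, by Fermat 30^(-1) ≡ 30^{51} ≡ 23 (mod 53). Verify: 30 × 23 = 690 ≡ 1 (mod 53)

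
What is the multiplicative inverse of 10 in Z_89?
Since 89 is prime, by Fermat 10^(-1) ≡ 10^{87} ≡ 9 mod 89. Verify: 10 × 9 = 90 ≡ 1 mod 89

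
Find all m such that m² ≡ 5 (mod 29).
The square roots of 5 mod 29 are 18 and 11. Verify: 18² = 324 ≡ 5 (mod 29)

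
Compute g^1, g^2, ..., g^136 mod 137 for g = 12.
12^1, 12^2, ..., 12^{136} mod 137: [12, 7, 84, 49, 40, 69, 6, 72, 42, 93, 20, 103, 3, 36, 21, 115, 10, 120, 70, 18, 79, 126, 5, 60, 35, 9, 108, 63, 71, 30, 86, 73, 54, 100, 104, 15, 43, 105, 27, 50, 52, 76, 90, 121, 82, 25, 26, 38, 45, 129, 41, 81, 13, 19, 91, 133, 89, 109, 75, 78, 114, 135, 113, 123, 106, 39, 57, 136, 125, 130, 53, 88, 97, 68, 131, 65, 95, 44, 117, 34, 134, 101, 116, 22, 127, 17, 67, 119, 58, 11, 132, 77, 102, 128, 29, 74, 66, 107, 51, 64, 83, 37, 33, 122, 94, 32, 110, 87, 85, 61, 47, 16, 55, 112, 111, 99, 92, 8, 96, 56, 124, 118, 46, 4, 48, 28, 62, 59, 23, 2, 24, 14, 31, 98, 80, 1]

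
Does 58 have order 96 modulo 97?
ord_97(58) divides 96. For each prime q|96: 58^{48}≡96, 58^{32}≡61, none ≡ 1. So 58 has order 96 and is a primitive root mod 97.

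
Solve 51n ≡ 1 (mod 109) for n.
Since 109 is prime, by Fermat 51^(-1) ≡ 51^{107} ≡ 62 (mod 109). Verify: 51 × 62 = 3162 ≡ 1 (mod 109)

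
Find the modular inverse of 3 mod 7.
Since 7 is prime, by Fermat 3^(-1) ≡ 3^{5} ≡ 5 (mod 7). Verify: 3 × 5 = 15 ≡ 1 (mod 7)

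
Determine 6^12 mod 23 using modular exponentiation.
By repeated squaring mod 23: 6^{1}≡6, 6^{2}≡13, 6^{4}≡8, 6^{8}≡18. Then 6^{12} = 6^{8+4} ≡ 18 × 8 ≡ 6 mod 23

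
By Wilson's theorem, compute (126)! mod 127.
By Wilson's theorem, (126)! ≡ -1 ≡ 126 mod 127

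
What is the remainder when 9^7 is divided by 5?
Using Fermat: 9^{4} ≡ 1 (mod 5). 7 ≡ 3 (mod 4). So 9^{7} ≡ 9^{3} ≡ 4 (mod 5)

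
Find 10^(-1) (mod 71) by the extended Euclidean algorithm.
Extended GCD: 10(-7) + 71(1) = 1. So 10^(-1) ≡ -7 ≡ 64 (mod 71). Verify: 10 × 64 = 640 ≡ 1 (mod 71)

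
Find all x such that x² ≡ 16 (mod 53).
The square roots of 16 mod 53 are 49 and 4. Verify: 49² = 2401 ≡ 16 (mod 53)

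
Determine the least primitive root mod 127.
g = 3. For each prime q|126: 3^{63}≡126, 3^{42}≡107, 3^{18}≡4, none ≡ 1, so ord_127(3) = 126 and 3 is a primitive root.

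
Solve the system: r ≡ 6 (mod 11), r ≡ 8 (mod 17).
M = 11 × 17 = 187. M₁ = 17, y₁ ≡ 2 (mod 11). M₂ = 11, y₂ ≡ 14 (mod 17). r = 6×17×2 + 8×11×14 ≡ 127 (mod 187)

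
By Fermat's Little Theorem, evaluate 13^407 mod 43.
By Fermat: 13^{42} ≡ 1 (mod 43). 407 ≡ 29 (mod 42). So 13^{407} ≡ 13^{29} ≡ 38 (mod 43)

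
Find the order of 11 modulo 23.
Powers of 11 mod 23: 11^1≡11, 11^2≡6, 11^3≡20, 11^4≡13, 11^5≡5, 11^6≡9, 11^7≡7, 11^8≡8, 11^9≡19, 11^10≡2, 11^11≡22, 11^12≡12, 11^13≡17, 11^14≡3, 11^15≡10, 11^16≡18, 11^17≡14, 11^18≡16, 11^19≡15, 11^20≡4, 11^21≡21, 11^22≡1. So the order of 11 is 22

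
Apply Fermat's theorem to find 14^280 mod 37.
By Fermat: 14^{36} ≡ 1 mod 37. 280 ≡ 28 mod 36. So 14^{280} ≡ 14^{28} ≡ 10 mod 37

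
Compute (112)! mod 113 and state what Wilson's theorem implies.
(112)! mod 113 = 112. Since this equals -1 mod 113, Wilson confirms 113 is prime.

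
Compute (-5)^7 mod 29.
By repeated squaring (mod 29): (-5)^{1}≡24, (-5)^{2}≡25, (-5)^{4}≡16. Then (-5)^{7} = (-5)^{4+2+1} ≡ 16 × 25 × 24 ≡ 1 (mod 29)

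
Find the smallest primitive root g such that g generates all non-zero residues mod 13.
g = 2. For each prime q|12: 2^{6}≡12, 2^{4}≡3, none ≡ 1, so ord_13(2) = 12 and 2 is a primitive root.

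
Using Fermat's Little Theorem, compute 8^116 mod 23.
By Fermat: 8^{22} ≡ 1 mod 23. 116 = 5×22 + 6. So 8^{116} ≡ 8^{6} ≡ 13 mod 23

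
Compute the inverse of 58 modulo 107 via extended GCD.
Extended GCD: 58(24) + 107(-13) = 1. So 58^(-1) ≡ 24 (mod 107). Verify: 58 × 24 = 1392 ≡ 1 (mod 107)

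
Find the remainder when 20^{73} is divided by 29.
By Fermat: 20^{28} ≡ 1 (mod 29). 73 = 2×28 + 17. So 20^{73} ≡ 20^{17} ≡ 25 (mod 29)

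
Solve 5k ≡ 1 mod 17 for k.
Since 17 is prime, by Fermat 5^(-1) ≡ 5^{15} ≡ 7 mod 17. Verify: 5 × 7 = 35 ≡ 1 mod 17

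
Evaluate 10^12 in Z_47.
By repeated squaring (mod 47): 10^{1}≡10, 10^{2}≡6, 10^{4}≡36, 10^{8}≡27. Then 10^{12} = 10^{8+4} ≡ 27 × 36 ≡ 32 (mod 47)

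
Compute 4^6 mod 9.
By repeated squaring (mod 9): 4^{1}≡4, 4^{2}≡7, 4^{4}≡4. Then 4^{6} = 4^{4+2} ≡ 4 × 7 ≡ 1 (mod 9)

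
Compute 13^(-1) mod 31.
Since 31 is prime, by Fermat 13^(-1) ≡ 13^{29} ≡ 12 mod 31. Verify: 13 × 12 = 156 ≡ 1 mod 31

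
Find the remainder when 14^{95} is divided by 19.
By Fermat: 14^{18} ≡ 1 (mod 19). 95 = 5×18 + 5. So 14^{95} ≡ 14^{5} ≡ 10 (mod 19)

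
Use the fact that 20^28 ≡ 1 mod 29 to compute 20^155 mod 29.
By Fermat: 20^{28} ≡ 1 mod 29. 155 = 5×28 + 15. So 20^{155} ≡ 20^{15} ≡ 20 mod 29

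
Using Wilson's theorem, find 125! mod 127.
(126)! = (125)! × (126) ≡ -1 mod 127. So (125)! ≡ -1 × (126)^(-1) ≡ (-1)×(-1) = 1 mod 127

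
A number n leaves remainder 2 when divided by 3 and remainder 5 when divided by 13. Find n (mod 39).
M = 3 × 13 = 39. M₁ = 13, y₁ ≡ 1 (mod 3). M₂ = 3, y₂ ≡ 9 (mod 13). n = 2×13×1 + 5×3×9 ≡ 5 (mod 39)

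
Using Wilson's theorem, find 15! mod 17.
(16)! = (15)! × (16) ≡ -1 mod 17. So (15)! ≡ -1 × (16)^(-1) ≡ (-1)×(-1) = 1 mod 17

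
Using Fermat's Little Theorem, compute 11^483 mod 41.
By Fermat: 11^{40} ≡ 1 mod 41. 483 ≡ 3 mod 40. So 11^{483} ≡ 11^{3} ≡ 19 mod 41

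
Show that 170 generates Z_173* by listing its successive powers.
170^1, 170^2, ..., 170^{172} mod 173: [170, 9, 146, 81, 103, 37, 62, 160, 39, 56, 5, 158, 45, 38, 59, 169, 12, 137, 108, 22, 107, 25, 98, 52, 17, 122, 153, 60, 166, 21, 110, 16, 125, 144, 87, 85, 91, 73, 127, 138, 105, 31, 80, 106, 28, 89, 79, 109, 19, 116, 171, 6, 155, 54, 11, 140, 99, 49, 26, 95, 61, 163, 30, 83, 97, 55, 8, 149, 72, 130, 129, 132, 123, 150, 69, 139, 102, 40, 53, 14, 131, 126, 141, 96, 58, 172, 3, 164, 27, 92, 70, 136, 111, 13, 134, 117, 168, 15, 128, 135, 114, 4, 161, 36, 65, 151, 66, 148, 75, 121, 156, 51, 20, 113, 7, 152, 63, 157, 48, 29, 86, 88, 82, 100, 46, 35, 68, 142, 93, 67, 145, 84, 94, 64, 154, 57, 2, 167, 18, 119, 162, 33, 74, 124, 147, 78, 112, 10, 143, 90, 76, 118, 165, 24, 101, 43, 44, 41, 50, 23, 104, 34, 71, 133, 120, 159, 42, 47, 32, 77, 115, 1]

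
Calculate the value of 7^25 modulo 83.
By repeated squaring (mod 83): 7^{1}≡7, 7^{2}≡49, 7^{4}≡77, 7^{8}≡36, 7^{16}≡51. Then 7^{25} = 7^{16+8+1} ≡ 51 × 36 × 7 ≡ 70 (mod 83)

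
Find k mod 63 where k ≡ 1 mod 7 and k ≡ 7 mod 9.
M = 7 × 9 = 63. M₁ = 9, y₁ ≡ 4 mod 7. M₂ = 7, y₂ ≡ 4 mod 9. k = 1×9×4 + 7×7×4 ≡ 43 mod 63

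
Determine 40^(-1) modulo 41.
Since 41 is prime, by Fermat 40^(-1) ≡ 40^{39} ≡ 40 (mod 41). Verify: 40 × 40 = 1600 ≡ 1 (mod 41)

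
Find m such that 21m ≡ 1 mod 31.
Since 31 is prime, by Fermat 21^(-1) ≡ 21^{29} ≡ 3 mod 31. Verify: 21 × 3 = 63 ≡ 1 mod 31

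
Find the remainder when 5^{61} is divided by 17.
By Fermat: 5^{16} ≡ 1 mod 17. 61 = 3×16 + 13. So 5^{61} ≡ 5^{13} ≡ 3 mod 17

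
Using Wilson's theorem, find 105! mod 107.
(106)! = (105)! × (106) ≡ -1 mod 107. So (105)! ≡ -1 × (106)^(-1) ≡ (-1)×(-1) = 1 mod 107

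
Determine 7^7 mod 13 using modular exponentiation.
By repeated squaring mod 13: 7^{1}≡7, 7^{2}≡10, 7^{4}≡9. Then 7^{7} = 7^{4+2+1} ≡ 9 × 10 × 7 ≡ 6 mod 13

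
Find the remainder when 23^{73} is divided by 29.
By Fermat: 23^{28} ≡ 1 mod 29. 73 = 2×28 + 17. So 23^{73} ≡ 23^{17} ≡ 16 mod 29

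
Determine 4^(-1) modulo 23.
Since 23 is prime, by Fermat 4^(-1) ≡ 4^{21} ≡ 6 mod 23. Verify: 4 × 6 = 24 ≡ 1 mod 23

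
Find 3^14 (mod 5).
Using Fermat: 3^{4} ≡ 1 (mod 5). 14 ≡ 2 (mod 4). So 3^{14} ≡ 3^{2} ≡ 4 (mod 5)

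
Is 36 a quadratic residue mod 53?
By Euler's criterion: 36^{26} ≡ 1 mod 53. Since this equals 1, 36 is a QR.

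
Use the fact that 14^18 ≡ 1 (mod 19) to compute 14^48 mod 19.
By Fermat: 14^{18} ≡ 1 (mod 19). 48 = 2×18 + 12. So 14^{48} ≡ 14^{12} ≡ 11 (mod 19)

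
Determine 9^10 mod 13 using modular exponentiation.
By repeated squaring mod 13: 9^{1}≡9, 9^{2}≡3, 9^{4}≡9, 9^{8}≡3. Then 9^{10} = 9^{8+2} ≡ 3 × 3 ≡ 9 mod 13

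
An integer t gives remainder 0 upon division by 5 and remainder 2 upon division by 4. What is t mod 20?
M = 5 × 4 = 20. M₁ = 4, y₁ ≡ 4 mod 5. M₂ = 5, y₂ ≡ 1 mod 4. t = 0×4×4 + 2×5×1 ≡ 10 mod 20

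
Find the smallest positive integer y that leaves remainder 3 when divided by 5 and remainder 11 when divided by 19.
M = 5 × 19 = 95. M₁ = 19, y₁ ≡ 4 mod 5. M₂ = 5, y₂ ≡ 4 mod 19. y = 3×19×4 + 11×5×4 ≡ 68 mod 95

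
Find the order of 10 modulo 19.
Powers of 10 mod 19: 10^1≡10, 10^2≡5, 10^3≡12, 10^4≡6, 10^5≡3, 10^6≡11, 10^7≡15, 10^8≡17, 10^9≡18, 10^10≡9, 10^11≡14, 10^12≡7, 10^13≡13, 10^14≡16, 10^15≡8, 10^16≡4, 10^17≡2, 10^18≡1. ord_19(10) = 18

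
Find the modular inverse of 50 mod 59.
Since 59 is prime, by Fermat 50^(-1) ≡ 50^{57} ≡ 13 mod 59. Verify: 50 × 13 = 650 ≡ 1 mod 59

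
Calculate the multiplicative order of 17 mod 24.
Powers of 17 mod 24: 17^1≡17, 17^2≡1. ord_24(17) = 2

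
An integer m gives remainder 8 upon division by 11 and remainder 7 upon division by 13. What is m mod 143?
M = 11 × 13 = 143. M₁ = 13, y₁ ≡ 6 mod 11. M₂ = 11, y₂ ≡ 6 mod 13. m = 8×13×6 + 7×11×6 ≡ 85 mod 143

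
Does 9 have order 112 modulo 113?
9^{56} ≡ 1 (mod 113) and 56 < 112, so ord_113(9) = 56 ≠ 112 and 9 is not a primitive root.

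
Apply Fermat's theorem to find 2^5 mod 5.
By Fermat: 2^{4} ≡ 1 mod 5. So 2^{5} = 2^{4} · 2^{1} ≡ 2^{1} ≡ 2 mod 5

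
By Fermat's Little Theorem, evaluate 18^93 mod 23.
By Fermat: 18^{22} ≡ 1 mod 23. 93 = 4×22 + 5. So 18^{93} ≡ 18^{5} ≡ 3 mod 23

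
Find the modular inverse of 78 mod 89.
Since 89 is prime, by Fermat 78^(-1) ≡ 78^{87} ≡ 8 (mod 89). Verify: 78 × 8 = 624 ≡ 1 (mod 89)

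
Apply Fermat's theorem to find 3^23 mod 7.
By Fermat: 3^{6} ≡ 1 mod 7. 23 = 3×6 + 5. So 3^{23} ≡ 3^{5} ≡ 5 mod 7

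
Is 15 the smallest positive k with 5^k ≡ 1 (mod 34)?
Powers of 5 mod 34: 5^1≡5, 5^2≡25, 5^3≡23, 5^4≡13, 5^5≡31, 5^6≡19, 5^7≡27, 5^8≡33, 5^9≡29, 5^10≡9, 5^11≡11, 5^12≡21, 5^13≡3, 5^14≡15, 5^15≡7, 5^16≡1. 5^15≡7≢1, so ord ≠ 15. No, the actual order is 16.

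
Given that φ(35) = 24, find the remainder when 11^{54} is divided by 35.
By Euler: 11^{24} ≡ 1 mod 35 since gcd(11, 35) = 1. 54 = 2×24 + 6. So 11^{54} ≡ 11^{6} ≡ 1 mod 35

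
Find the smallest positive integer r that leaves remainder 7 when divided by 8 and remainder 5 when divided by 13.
M = 8 × 13 = 104. M₁ = 13, y₁ ≡ 5 (mod 8). M₂ = 8, y₂ ≡ 5 (mod 13). r = 7×13×5 + 5×8×5 ≡ 31 (mod 104)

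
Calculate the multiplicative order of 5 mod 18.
Powers of 5 mod 18: 5^1≡5, 5^2≡7, 5^3≡17, 5^4≡13, 5^5≡11, 5^6≡1. Order = 6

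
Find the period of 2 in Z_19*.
Powers of 2 mod 19: 2^1≡2, 2^2≡4, 2^3≡8, 2^4≡16, 2^5≡13, 2^6≡7, 2^7≡14, 2^8≡9, 2^9≡18, 2^10≡17, 2^11≡15, 2^12≡11, 2^13≡3, 2^14≡6, 2^15≡12, 2^16≡5, 2^17≡10, 2^18≡1. Order = 18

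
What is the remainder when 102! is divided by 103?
By Wilson's theorem, (102)! ≡ -1 ≡ 102 mod 103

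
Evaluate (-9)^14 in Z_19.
By repeated squaring (mod 19): (-9)^{1}≡10, (-9)^{2}≡5, (-9)^{4}≡6, (-9)^{8}≡17. Then (-9)^{14} = (-9)^{8+4+2} ≡ 17 × 6 × 5 ≡ 16 (mod 19)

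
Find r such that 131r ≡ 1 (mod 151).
Since 151 is prime, by Fermat 131^(-1) ≡ 131^{149} ≡ 83 (mod 151). Verify: 131 × 83 = 10873 ≡ 1 (mod 151)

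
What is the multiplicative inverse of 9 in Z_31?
Since 31 is prime, by Fermat 9^(-1) ≡ 9^{29} ≡ 7 (mod 31). Verify: 9 × 7 = 63 ≡ 1 (mod 31)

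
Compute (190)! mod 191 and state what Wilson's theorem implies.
(190)! mod 191 = 190. Since this equals -1 (mod 191), Wilson confirms 191 is prime.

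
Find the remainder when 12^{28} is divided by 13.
By Fermat: 12^{12} ≡ 1 mod 13. 28 = 2×12 + 4. So 12^{28} ≡ 12^{4} ≡ 1 mod 13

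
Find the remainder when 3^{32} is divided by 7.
By Fermat: 3^{6} ≡ 1 mod 7. 32 = 5×6 + 2. So 3^{32} ≡ 3^{2} ≡ 2 mod 7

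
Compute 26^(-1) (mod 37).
Since 37 is prime, by Fermat 26^(-1) ≡ 26^{35} ≡ 10 (mod 37). Verify: 26 × 10 = 260 ≡ 1 (mod 37)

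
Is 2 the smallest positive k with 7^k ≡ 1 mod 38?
Powers of 7 mod 38: 7^1≡7, 7^2≡11, 7^3≡1. 7^2≡11≢1, so ord ≠ 2. No, the actual order is 3.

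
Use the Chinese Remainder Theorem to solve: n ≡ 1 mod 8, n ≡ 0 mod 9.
M = 8 × 9 = 72. M₁ = 9, y₁ ≡ 1 mod 8. M₂ = 8, y₂ ≡ 8 mod 9. n = 1×9×1 + 0×8×8 ≡ 9 mod 72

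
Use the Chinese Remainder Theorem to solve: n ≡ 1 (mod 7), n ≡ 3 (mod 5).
M = 7 × 5 = 35. M₁ = 5, y₁ ≡ 3 (mod 7). M₂ = 7, y₂ ≡ 3 (mod 5). n = 1×5×3 + 3×7×3 ≡ 8 (mod 35)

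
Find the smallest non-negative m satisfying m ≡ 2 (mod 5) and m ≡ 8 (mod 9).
M = 5 × 9 = 45. M₁ = 9, y₁ ≡ 4 (mod 5). M₂ = 5, y₂ ≡ 2 (mod 9). m = 2×9×4 + 8×5×2 ≡ 17 (mod 45)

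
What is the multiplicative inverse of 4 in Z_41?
Since 41 is prime, by Fermat 4^(-1) ≡ 4^{39} ≡ 31 mod 41. Verify: 4 × 31 = 124 ≡ 1 mod 41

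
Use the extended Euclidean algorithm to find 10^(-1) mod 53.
Extended GCD: 10(16) + 53(-3) = 1. So 10^(-1) ≡ 16 mod 53. Verify: 10 × 16 = 160 ≡ 1 mod 53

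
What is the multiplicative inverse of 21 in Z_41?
Since 41 is prime, by Fermat 21^(-1) ≡ 21^{39} ≡ 2 (mod 41). Verify: 21 × 2 = 42 ≡ 1 (mod 41)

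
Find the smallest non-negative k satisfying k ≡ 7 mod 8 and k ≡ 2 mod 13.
M = 8 × 13 = 104. M₁ = 13, y₁ ≡ 5 mod 8. M₂ = 8, y₂ ≡ 5 mod 13. k = 7×13×5 + 2×8×5 ≡ 15 mod 104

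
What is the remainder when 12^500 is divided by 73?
Using Fermat: 12^{72} ≡ 1 mod 73. 500 ≡ 68 mod 72. So 12^{500} ≡ 12^{68} ≡ 55 mod 73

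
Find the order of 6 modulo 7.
Powers of 6 mod 7: 6^1≡6, 6^2≡1. ord_7(6) = 2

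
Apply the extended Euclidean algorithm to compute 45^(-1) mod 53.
Extended GCD: 45(-20) + 53(17) = 1. So 45^(-1) ≡ -20 ≡ 33 (mod 53). Verify: 45 × 33 = 1485 ≡ 1 (mod 53)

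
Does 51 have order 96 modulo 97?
51^{32} ≡ 1 (mod 97) and 32 < 96, so ord_97(51) = 32 ≠ 96 and 51 is not a primitive root.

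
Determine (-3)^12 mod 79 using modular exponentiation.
By repeated squaring mod 79: (-3)^{1}≡76, (-3)^{2}≡9, (-3)^{4}≡2, (-3)^{8}≡4. Then (-3)^{12} = (-3)^{8+4} ≡ 4 × 2 ≡ 8 mod 79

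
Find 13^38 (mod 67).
By repeated squaring (mod 67): 13^{1}≡13, 13^{2}≡35, 13^{4}≡19, 13^{8}≡26, 13^{16}≡6, 13^{32}≡36. Then 13^{38} = 13^{32+4+2} ≡ 36 × 19 × 35 ≡ 21 (mod 67)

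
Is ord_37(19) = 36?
Powers of 19 mod 37: 19^1≡19, 19^2≡28, 19^3≡14, 19^4≡7, 19^5≡22, 19^6≡11, 19^7≡24, 19^8≡12, 19^9≡6, 19^10≡3, 19^11≡20, 19^12≡10, 19^13≡5, 19^14≡21, 19^15≡29, 19^16≡33, 19^17≡35, 19^18≡36, 19^19≡18, 19^20≡9, 19^21≡23, 19^22≡30, 19^23≡15, 19^24≡26, 19^25≡13, 19^26≡25, 19^27≡31, 19^28≡34, 19^29≡17, 19^30≡27, 19^31≡32, 19^32≡16, 19^33≡8, 19^34≡4, 19^35≡2, 19^36≡1. First k with 19^k≡1 is k=36. Yes, ord_37(19) = 36.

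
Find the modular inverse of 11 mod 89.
Since 89 is prime, by Fermat 11^(-1) ≡ 11^{87} ≡ 81 mod 89. Verify: 11 × 81 = 891 ≡ 1 mod 89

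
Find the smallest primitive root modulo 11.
g = 2. Powers: [2, 4, 8, 5, 10, 9, 7, 3, ...] generates all 10 non-zero residues.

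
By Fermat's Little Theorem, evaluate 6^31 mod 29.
By Fermat: 6^{28} ≡ 1 (mod 29). So 6^{31} = 6^{28} · 6^{3} ≡ 6^{3} ≡ 13 (mod 29)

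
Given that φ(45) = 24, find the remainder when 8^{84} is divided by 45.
By Euler: 8^{24} ≡ 1 mod 45 since gcd(8, 45) = 1. 84 = 3×24 + 12. So 8^{84} ≡ 8^{12} ≡ 1 mod 45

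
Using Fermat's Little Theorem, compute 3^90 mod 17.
By Fermat: 3^{16} ≡ 1 mod 17. 90 = 5×16 + 10. So 3^{90} ≡ 3^{10} ≡ 8 mod 17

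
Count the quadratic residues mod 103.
The squaring map on Z_103* is 2-to-1, so there are (102)/2 = 51 QRs.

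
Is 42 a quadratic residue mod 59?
By Euler's criterion: 42^{29} ≡ 58 (mod 59). Since this equals -1 (≡ 58), 42 is not a QR.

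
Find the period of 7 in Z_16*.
Powers of 7 mod 16: 7^1≡7, 7^2≡1. So the order of 7 is 2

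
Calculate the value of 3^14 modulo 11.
Using Fermat: 3^{10} ≡ 1 (mod 11). 14 ≡ 4 (mod 10). So 3^{14} ≡ 3^{4} ≡ 4 (mod 11)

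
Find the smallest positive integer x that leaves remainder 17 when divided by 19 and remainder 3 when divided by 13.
M = 19 × 13 = 247. M₁ = 13, y₁ ≡ 3 mod 19. M₂ = 19, y₂ ≡ 11 mod 13. x = 17×13×3 + 3×19×11 ≡ 55 mod 247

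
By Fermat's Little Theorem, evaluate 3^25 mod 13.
By Fermat: 3^{12} ≡ 1 mod 13. 25 = 2×12 + 1. So 3^{25} ≡ 3^{1} ≡ 3 mod 13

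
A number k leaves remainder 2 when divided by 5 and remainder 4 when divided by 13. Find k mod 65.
M = 5 × 13 = 65. M₁ = 13, y₁ ≡ 2 mod 5. M₂ = 5, y₂ ≡ 8 mod 13. k = 2×13×2 + 4×5×8 ≡ 17 mod 65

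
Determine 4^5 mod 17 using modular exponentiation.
By repeated squaring (mod 17): 4^{1}≡4, 4^{2}≡16, 4^{4}≡1. Then 4^{5} = 4^{4+1} ≡ 1 × 4 ≡ 4 (mod 17)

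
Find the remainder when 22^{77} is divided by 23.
By Fermat: 22^{22} ≡ 1 mod 23. 77 = 3×22 + 11. So 22^{77} ≡ 22^{11} ≡ 22 mod 23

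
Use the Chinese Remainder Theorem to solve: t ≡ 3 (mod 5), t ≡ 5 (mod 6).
M = 5 × 6 = 30. M₁ = 6, y₁ ≡ 1 (mod 5). M₂ = 5, y₂ ≡ 5 (mod 6). t = 3×6×1 + 5×5×5 ≡ 23 (mod 30)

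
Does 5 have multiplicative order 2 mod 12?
Powers of 5 mod 12: 5^1≡5, 5^2≡1. First k with 5^k≡1 is k=2. Yes, ord_12(5) = 2.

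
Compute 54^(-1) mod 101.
Since 101 is prime, by Fermat 54^(-1) ≡ 54^{99} ≡ 58 mod 101. Verify: 54 × 58 = 3132 ≡ 1 mod 101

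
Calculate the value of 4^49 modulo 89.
By repeated squaring (mod 89): 4^{1}≡4, 4^{2}≡16, 4^{4}≡78, 4^{8}≡32, 4^{16}≡45, 4^{32}≡67. Then 4^{49} = 4^{32+16+1} ≡ 67 × 45 × 4 ≡ 45 (mod 89)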